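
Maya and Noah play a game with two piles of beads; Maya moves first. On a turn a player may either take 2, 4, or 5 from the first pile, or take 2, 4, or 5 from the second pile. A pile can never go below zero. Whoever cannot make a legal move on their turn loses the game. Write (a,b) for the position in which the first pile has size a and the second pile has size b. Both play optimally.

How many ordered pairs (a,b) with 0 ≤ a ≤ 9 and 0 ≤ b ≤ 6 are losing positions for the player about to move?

19

Work bottom-up. With no move the player to move loses. Otherwise the position is W if at least one move leads to an L position for the opponent, and L if every move leads to a W.
Every move lowers a or b (never raises either), so fill the grid row by row in increasing a, and left to right within a row: each cell's successors are then already labelled.
      b=0  b=1  b=2  b=3  b=4  b=5  b=6
a=0:    L    L    W    W    W    W    W
a=1:    L    L    W    W    W    W    W
a=2:    W    W    L    L    W    W    W
a=3:    W    W    L    L    W    W    W
a=4:    W    W    W    W    L    L    W
a=5:    W    W    W    W    L    L    W
a=6:    W    W    W    W    W    W    L
a=7:    L    L    W    W    W    W    W
a=8:    L    L    W    W    W    W    W
a=9:    W    W    L    L    W    W    W
Cells with no legal move (terminal, hence L): (0,0), (0,1), (1,0), (1,1).
The remaining L cells, each justified by listing all of its moves:
(2,2): →(0,2)(W), (2,0)(W) — all W, so L
(2,3): →(0,3)(W), (2,1)(W) — all W, so L
(3,2): →(1,2)(W), (3,0)(W) — all W, so L
(3,3): →(1,3)(W), (3,1)(W) — all W, so L
(4,4): →(2,4)(W), (0,4)(W), (4,2)(W), (4,0)(W) — all W, so L
(4,5): →(2,5)(W), (0,5)(W), (4,3)(W), (4,1)(W), (4,0)(W) — all W, so L
(5,4): →(3,4)(W), (1,4)(W), (0,4)(W), (5,2)(W), (5,0)(W) — all W, so L
(5,5): →(3,5)(W), (1,5)(W), (0,5)(W), (5,3)(W), (5,1)(W), (5,0)(W) — all W, so L
(6,6): →(4,6)(W), (2,6)(W), (1,6)(W), (6,4)(W), (6,2)(W), (6,1)(W) — all W, so L
(7,0): →(5,0)(W), (3,0)(W), (2,0)(W) — all W, so L
(7,1): →(5,1)(W), (3,1)(W), (2,1)(W) — all W, so L
(8,0): →(6,0)(W), (4,0)(W), (3,0)(W) — all W, so L
(8,1): →(6,1)(W), (4,1)(W), (3,1)(W) — all W, so L
(9,2): →(7,2)(W), (5,2)(W), (4,2)(W), (9,0)(W) — all W, so L
(9,3): →(7,3)(W), (5,3)(W), (4,3)(W), (9,1)(W) — all W, so L
Every other cell has at least one move into one of the L cells above, so it is W.
L cells per row: a=0: 2, a=1: 2, a=2: 2, a=3: 2, a=4: 2, a=5: 2, a=6: 1, a=7: 2, a=8: 2, a=9: 2; total 19.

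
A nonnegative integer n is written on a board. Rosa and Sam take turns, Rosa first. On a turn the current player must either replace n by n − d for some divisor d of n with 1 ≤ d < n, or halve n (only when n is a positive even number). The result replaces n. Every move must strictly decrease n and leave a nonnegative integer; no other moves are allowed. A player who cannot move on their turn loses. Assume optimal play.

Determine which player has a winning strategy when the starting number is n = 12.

Use the standard recursion: the mover loses at a terminal position; elsewhere, the mover wins exactly when some move hands the opponent an L position.
n=0: no move → L
n=1: no move → L
n=2: →1(L), so W
n=3: →2(W) only, which is W, so L
n=4: →3(L), so W
n=5: →4(W) only, which is W, so L
n=6: →3(L), so W
n=7: →6(W) only, which is W, so L
n=8: →7(L), so W
n=9: →6(W), 8(W) — all W, so L
n=10: →5(L), so W
n=11: →10(W) only, which is W, so L
n=12: →9(L), so W
From 12 Rosa can move to 9, reaching an L position.

Rosa wins.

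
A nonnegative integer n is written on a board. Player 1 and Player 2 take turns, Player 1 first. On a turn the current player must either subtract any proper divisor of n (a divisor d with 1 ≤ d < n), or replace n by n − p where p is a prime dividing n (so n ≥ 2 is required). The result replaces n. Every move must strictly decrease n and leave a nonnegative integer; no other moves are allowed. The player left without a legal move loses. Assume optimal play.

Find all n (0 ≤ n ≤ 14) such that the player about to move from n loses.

Label each position W (a win for the player to move) or L (a loss). A position with no legal move is L; any other position is W exactly when some move reaches an L, and L when every move reaches a W.
n=0: no move → L
n=1: no move → L
n=2: reaches L-position 0 → W
n=3: reaches L-position 0 → W
n=4: only reaches 2(W), 3(W), all W → L
n=5: reaches L-position 0 → W
n=6: reaches L-position 4 → W
n=7: reaches L-position 0 → W
n=8: reaches L-position 4 → W
n=9: only reaches 6(W), 8(W), all W → L
n=10: reaches L-position 9 → W
n=11: reaches L-position 0 → W
n=12: reaches L-position 9 → W
n=13: reaches L-position 0 → W
n=14: only reaches 7(W), 12(W), 13(W), all W → L
Reading off the rows marked L gives the requested list; there are 5 such values of n.

0, 1, 4, 9, 14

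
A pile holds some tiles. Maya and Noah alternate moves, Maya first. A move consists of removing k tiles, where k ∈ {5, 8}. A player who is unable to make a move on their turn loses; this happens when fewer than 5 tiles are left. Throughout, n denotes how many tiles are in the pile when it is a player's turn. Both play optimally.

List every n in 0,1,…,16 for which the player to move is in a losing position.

Compute win/loss labels from the base case upward. A position with no move is L. Any other position is W if it can reach an L in one move, else L.
n=0: no move → L
n=1: no move → L
n=2: no move → L
n=3: no move → L
n=4: no move → L
n=5: can move to 0, which is L ⇒ W
n=6: can move to 1, which is L ⇒ W
n=7: can move to 2, which is L ⇒ W
n=8: can move to 3, which is L ⇒ W
n=9: can move to 4, which is L ⇒ W
n=10: can move to 2, which is L ⇒ W
n=11: can move to 3, which is L ⇒ W
n=12: can move to 4, which is L ⇒ W
n=13: moves to 8(W), 5(W); every one is W ⇒ L
n=14: moves to 9(W), 6(W); every one is W ⇒ L
n=15: moves to 10(W), 7(W); every one is W ⇒ L
n=16: moves to 11(W), 8(W); every one is W ⇒ L
The losing starting values of n are exactly the entries labelled L in this table (9 of them).

0, 1, 2, 3, 4, 13, 14, 15, 16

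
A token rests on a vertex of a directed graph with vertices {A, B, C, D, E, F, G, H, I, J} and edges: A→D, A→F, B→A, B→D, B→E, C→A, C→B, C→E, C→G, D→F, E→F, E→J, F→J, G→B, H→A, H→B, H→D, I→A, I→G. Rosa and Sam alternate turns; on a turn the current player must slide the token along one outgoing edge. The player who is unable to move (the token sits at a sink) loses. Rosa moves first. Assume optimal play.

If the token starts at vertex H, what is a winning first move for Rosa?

Move to D.

Positions with no move are L. A position that does have a move is losing for the player to move precisely when every available move leads to a winning position for the opponent. Fill in the labels:
Every edge goes from a vertex to one that appears earlier in the order J, F, D, E, A, B, G, C, H, I, so processing vertices in that order labels each vertex after all of its successors.
J: no outgoing edge → L
F: W (go to J, an L position)
D: L (sole option F(W) is W)
E: W (go to J, an L position)
A: W (go to D, an L position)
B: W (go to D, an L position)
G: L (sole option B(W) is W)
C: W (go to G, an L position)
H: W (go to D, an L position)
I: W (go to G, an L position)
From H, the L positions reachable in one move are: D.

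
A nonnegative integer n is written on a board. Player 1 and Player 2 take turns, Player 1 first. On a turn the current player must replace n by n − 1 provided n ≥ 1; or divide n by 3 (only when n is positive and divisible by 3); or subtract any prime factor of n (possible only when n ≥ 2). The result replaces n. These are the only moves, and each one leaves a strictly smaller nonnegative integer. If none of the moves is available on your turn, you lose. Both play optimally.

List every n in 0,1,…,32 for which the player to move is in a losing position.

0, 4, 8, 14, 18, 22, 25, 27, 32

Use the standard recursion: the mover loses at a terminal position; elsewhere, the mover wins exactly when some move hands the opponent an L position.
n=0: no move → L
n=1: W (go to 0, an L position)
n=2: W (go to 0, an L position)
n=3: W (go to 0, an L position)
n=4: L (options 2(W), 3(W) are all W)
n=5: W (go to 0, an L position)
n=6: W (go to 4, an L position)
n=7: W (go to 0, an L position)
n=8: L (options 6(W), 7(W) are all W)
n=9: W (go to 8, an L position)
n=10: W (go to 8, an L position)
n=11: W (go to 0, an L position)
n=12: W (go to 4, an L position)
n=13: W (go to 0, an L position)
n=14: L (options 7(W), 12(W), 13(W) are all W)
n=15: W (go to 14, an L position)
n=16: W (go to 14, an L position)
n=17: W (go to 0, an L position)
n=18: L (options 6(W), 15(W), 16(W), 17(W) are all W)
n=19: W (go to 0, an L position)
n=20: W (go to 18, an L position)
n=21: W (go to 14, an L position)
n=22: L (options 11(W), 20(W), 21(W) are all W)
n=23: W (go to 0, an L position)
n=24: W (go to 8, an L position)
n=25: L (options 20(W), 24(W) are all W)
n=26: W (go to 25, an L position)
n=27: L (options 9(W), 24(W), 26(W) are all W)
n=28: W (go to 27, an L position)
n=29: W (go to 0, an L position)
n=30: W (go to 25, an L position)
n=31: W (go to 0, an L position)
n=32: L (options 30(W), 31(W) are all W)
The losing starting values of n are exactly the entries labelled L in this table (9 of them).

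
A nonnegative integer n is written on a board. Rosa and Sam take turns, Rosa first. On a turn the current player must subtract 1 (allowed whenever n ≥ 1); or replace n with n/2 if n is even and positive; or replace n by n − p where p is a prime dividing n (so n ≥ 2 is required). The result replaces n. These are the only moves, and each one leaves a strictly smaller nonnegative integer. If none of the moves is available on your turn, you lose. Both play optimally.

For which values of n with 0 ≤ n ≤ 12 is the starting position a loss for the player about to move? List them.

Use the standard recursion: the mover loses at a terminal position; elsewhere, the mover wins exactly when some move hands the opponent an L position.
n=0: no move → L
n=1: →0(L), so W
n=2: →0(L), so W
n=3: →0(L), so W
n=4: →2(W), 3(W) — all W, so L
n=5: →0(L), so W
n=6: →4(L), so W
n=7: →0(L), so W
n=8: →4(L), so W
n=9: →6(W), 8(W) — all W, so L
n=10: →9(L), so W
n=11: →0(L), so W
n=12: →9(L), so W
Reading off the rows marked L gives the requested list; there are 3 such values of n.

0, 4, 9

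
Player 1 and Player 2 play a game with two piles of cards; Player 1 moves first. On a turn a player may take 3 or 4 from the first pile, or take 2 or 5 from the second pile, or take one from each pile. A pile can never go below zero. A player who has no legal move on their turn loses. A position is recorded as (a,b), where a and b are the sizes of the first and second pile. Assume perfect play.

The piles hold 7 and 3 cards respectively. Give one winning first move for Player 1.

Move to (3,3).

Classify positions by backward induction: terminal positions (no move available) are L. From any other position, the mover wins iff some move reaches an L.
No move ever increases a pile, so every position that can arise here has a ≤ 7 and b ≤ 3; it is enough to label the cells with 0 ≤ a ≤ 7 and 0 ≤ b ≤ 3.
Every move lowers a or b (never raises either), so fill the grid row by row in increasing a, and left to right within a row: each cell's successors are then already labelled.
      b=0  b=1  b=2  b=3
a=0:    L    L    W    W
a=1:    L    W    W    L
a=2:    L    W    W    L
a=3:    W    W    L    L
a=4:    W    W    L    W
a=5:    W    L    L    W
a=6:    W    L    W    W
a=7:    L    L    W    W
Cells with no legal move (terminal, hence L): (0,0), (0,1), (1,0), (2,0).
The remaining L cells, each justified by listing all of its moves:
(1,3): moves to (1,1)(W), (0,2)(W); every one is W ⇒ L
(2,3): moves to (2,1)(W), (1,2)(W); every one is W ⇒ L
(3,2): moves to (0,2)(W), (3,0)(W), (2,1)(W); every one is W ⇒ L
(3,3): moves to (0,3)(W), (3,1)(W), (2,2)(W); every one is W ⇒ L
(4,2): moves to (1,2)(W), (0,2)(W), (4,0)(W), (3,1)(W); every one is W ⇒ L
(5,1): moves to (2,1)(W), (1,1)(W), (4,0)(W); every one is W ⇒ L
(5,2): moves to (2,2)(W), (1,2)(W), (5,0)(W), (4,1)(W); every one is W ⇒ L
(6,1): moves to (3,1)(W), (2,1)(W), (5,0)(W); every one is W ⇒ L
(7,0): moves to (4,0)(W), (3,0)(W); every one is W ⇒ L
(7,1): moves to (4,1)(W), (3,1)(W), (6,0)(W); every one is W ⇒ L
Every other cell has at least one move into one of the L cells above, so it is W.
From (7,3), the L positions reachable in one move are: (3,3), (7,1). Any move reaching one of these is winning.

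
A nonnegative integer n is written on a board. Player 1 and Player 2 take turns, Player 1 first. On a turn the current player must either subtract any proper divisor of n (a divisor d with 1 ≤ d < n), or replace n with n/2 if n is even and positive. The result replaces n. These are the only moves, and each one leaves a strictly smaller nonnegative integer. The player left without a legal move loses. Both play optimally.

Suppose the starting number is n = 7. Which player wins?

Player 2 wins.

Classify positions by backward induction: terminal positions (no move available) are L. From any other position, the mover wins iff some move reaches an L.
n=0: no move → L
n=1: no move → L
n=2: reaches L-position 1 → W
n=3: only reaches 2(W), which is W → L
n=4: reaches L-position 3 → W
n=5: only reaches 4(W), which is W → L
n=6: reaches L-position 3 → W
n=7: only reaches 6(W), which is W → L
Every move from 7 reaches a W position, so the mover loses.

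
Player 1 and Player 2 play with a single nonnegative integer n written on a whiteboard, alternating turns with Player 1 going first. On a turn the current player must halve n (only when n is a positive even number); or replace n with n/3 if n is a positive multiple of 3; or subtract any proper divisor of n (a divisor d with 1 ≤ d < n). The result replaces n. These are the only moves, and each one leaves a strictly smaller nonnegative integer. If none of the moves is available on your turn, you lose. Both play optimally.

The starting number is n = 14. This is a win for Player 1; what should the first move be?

Move to 7.

Compute win/loss labels from the base case upward. A position with no move is L. Any other position is W if it can reach an L in one move, else L.
n=0: no move → L
n=1: no move → L
n=2: W (go to 1, an L position)
n=3: W (go to 1, an L position)
n=4: L (options 2(W), 3(W) are all W)
n=5: W (go to 4, an L position)
n=6: W (go to 4, an L position)
n=7: L (sole option 6(W) is W)
n=8: W (go to 4, an L position)
n=9: L (options 3(W), 6(W), 8(W) are all W)
n=10: W (go to 9, an L position)
n=11: L (sole option 10(W) is W)
n=12: W (go to 4, an L position)
n=13: L (sole option 12(W) is W)
n=14: W (go to 7, an L position)
From 14, the L positions reachable in one move are: 7, 13. Any move reaching one of these is winning.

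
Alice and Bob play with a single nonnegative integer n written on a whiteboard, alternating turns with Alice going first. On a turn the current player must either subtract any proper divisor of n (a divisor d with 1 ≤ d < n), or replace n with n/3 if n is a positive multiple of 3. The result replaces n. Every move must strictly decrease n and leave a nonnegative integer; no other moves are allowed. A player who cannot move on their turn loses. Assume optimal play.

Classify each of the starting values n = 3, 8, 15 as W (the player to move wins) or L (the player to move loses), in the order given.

3: W, 8: W, 15: L

Label each position W (a win for the player to move) or L (a loss). A position with no legal move is L; any other position is W exactly when some move reaches an L, and L when every move reaches a W.
n=0: no move → L
n=1: no move → L
n=2: →1(L), so W
n=3: →1(L), so W
n=4: →2(W), 3(W) — all W, so L
n=5: →4(L), so W
n=6: →4(L), so W
n=7: →6(W) only, which is W, so L
n=8: →4(L), so W
n=9: →3(W), 6(W), 8(W) — all W, so L
n=10: →9(L), so W
n=11: →10(W) only, which is W, so L
n=12: →4(L), so W
n=13: →12(W) only, which is W, so L
n=14: →7(L), so W
n=15: →5(W), 10(W), 12(W), 14(W) — all W, so L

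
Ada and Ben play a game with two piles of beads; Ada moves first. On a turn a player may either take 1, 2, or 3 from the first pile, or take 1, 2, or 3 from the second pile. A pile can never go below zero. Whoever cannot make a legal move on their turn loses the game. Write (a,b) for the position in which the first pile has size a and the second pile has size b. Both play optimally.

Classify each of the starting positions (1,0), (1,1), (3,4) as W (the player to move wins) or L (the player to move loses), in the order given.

Label each position W (a win for the player to move) or L (a loss). A position with no legal move is L; any other position is W exactly when some move reaches an L, and L when every move reaches a W.
No move ever increases a pile, so every position that can arise here has a ≤ 3 and b ≤ 4; it is enough to label the cells with 0 ≤ a ≤ 3 and 0 ≤ b ≤ 4.
Every move lowers a or b (never raises either), so fill the grid row by row in increasing a, and left to right within a row: each cell's successors are then already labelled.
      b=0  b=1  b=2  b=3  b=4
a=0:    L    W    W    W    L
a=1:    W    L    W    W    W
a=2:    W    W    L    W    W
a=3:    W    W    W    L    W
Cells with no legal move (terminal, hence L): (0,0).
The remaining L cells, each justified by listing all of its moves:
(0,4): →(0,3)(W), (0,2)(W), (0,1)(W) — all W, so L
(1,1): →(0,1)(W), (1,0)(W) — all W, so L
(2,2): →(1,2)(W), (0,2)(W), (2,1)(W), (2,0)(W) — all W, so L
(3,3): →(2,3)(W), (1,3)(W), (0,3)(W), (3,2)(W), (3,1)(W), (3,0)(W) — all W, so L
Every other cell has at least one move into one of the L cells above, so it is W.
(1,0): the move to (0,0) reaches an L cell, so W
(1,1): one of the L cells justified above, so L
(3,4): the move to (0,4) reaches an L cell, so W

(1,0): W, (1,1): L, (3,4): W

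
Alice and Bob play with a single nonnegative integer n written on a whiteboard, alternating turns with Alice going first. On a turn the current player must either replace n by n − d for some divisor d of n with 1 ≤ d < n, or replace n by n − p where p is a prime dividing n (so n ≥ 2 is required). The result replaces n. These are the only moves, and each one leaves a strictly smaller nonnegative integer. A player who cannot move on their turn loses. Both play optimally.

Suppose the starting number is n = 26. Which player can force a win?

Positions with no move are L. A position that does have a move is losing for the player to move precisely when every available move leads to a winning position for the opponent. Fill in the labels:
n=0: no move → L
n=1: no move → L
n=2: W (go to 0, an L position)
n=3: W (go to 0, an L position)
n=4: L (options 2(W), 3(W) are all W)
n=5: W (go to 0, an L position)
n=6: W (go to 4, an L position)
n=7: W (go to 0, an L position)
n=8: W (go to 4, an L position)
n=9: L (options 6(W), 8(W) are all W)
n=10: W (go to 9, an L position)
n=11: W (go to 0, an L position)
n=12: W (go to 9, an L position)
n=13: W (go to 0, an L position)
n=14: L (options 7(W), 12(W), 13(W) are all W)
n=15: W (go to 14, an L position)
n=16: W (go to 14, an L position)
n=17: W (go to 0, an L position)
n=18: W (go to 9, an L position)
n=19: W (go to 0, an L position)
n=20: L (options 10(W), 15(W), 16(W), 18(W), 19(W) are all W)
n=21: W (go to 14, an L position)
n=22: W (go to 20, an L position)
n=23: W (go to 0, an L position)
n=24: W (go to 20, an L position)
n=25: W (go to 20, an L position)
n=26: L (options 13(W), 24(W), 25(W) are all W)
Every move from 26 reaches a W position, so the mover loses.

Bob wins.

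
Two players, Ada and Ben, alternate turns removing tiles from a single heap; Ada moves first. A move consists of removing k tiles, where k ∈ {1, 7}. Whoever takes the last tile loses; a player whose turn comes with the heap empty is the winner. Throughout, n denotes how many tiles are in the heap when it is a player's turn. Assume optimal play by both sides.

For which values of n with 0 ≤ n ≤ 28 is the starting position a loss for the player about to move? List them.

1, 3, 5, 7, 9, 11, 13, 15, 17, 19, 21, 23, 25, 27

Use the standard recursion: the mover wins at a terminal position; elsewhere, the mover wins exactly when some move hands the opponent an L position.
n=0: no move; the opponent has just taken the last tile and therefore loses → W
n=1: the only move is to 0(W), a W ⇒ L
n=2: can move to 1, which is L ⇒ W
n=3: the only move is to 2(W), a W ⇒ L
n=4: can move to 3, which is L ⇒ W
n=5: the only move is to 4(W), a W ⇒ L
n=6: can move to 5, which is L ⇒ W
n=7: moves to 6(W), 0(W); every one is W ⇒ L
n=8: can move to 7, which is L ⇒ W
n=9: moves to 8(W), 2(W); every one is W ⇒ L
n=10: can move to 9, which is L ⇒ W
n=11: moves to 10(W), 4(W); every one is W ⇒ L
n=12: can move to 11, which is L ⇒ W
n=13: moves to 12(W), 6(W); every one is W ⇒ L
n=14: can move to 13, which is L ⇒ W
n=15: moves to 14(W), 8(W); every one is W ⇒ L
n=16: can move to 15, which is L ⇒ W
n=17: moves to 16(W), 10(W); every one is W ⇒ L
n=18: can move to 17, which is L ⇒ W
n=19: moves to 18(W), 12(W); every one is W ⇒ L
n=20: can move to 19, which is L ⇒ W
n=21: moves to 20(W), 14(W); every one is W ⇒ L
n=22: can move to 21, which is L ⇒ W
n=23: moves to 22(W), 16(W); every one is W ⇒ L
n=24: can move to 23, which is L ⇒ W
n=25: moves to 24(W), 18(W); every one is W ⇒ L
n=26: can move to 25, which is L ⇒ W
n=27: moves to 26(W), 20(W); every one is W ⇒ L
n=28: can move to 27, which is L ⇒ W
Reading off the rows marked L gives the requested list; there are 14 such values of n.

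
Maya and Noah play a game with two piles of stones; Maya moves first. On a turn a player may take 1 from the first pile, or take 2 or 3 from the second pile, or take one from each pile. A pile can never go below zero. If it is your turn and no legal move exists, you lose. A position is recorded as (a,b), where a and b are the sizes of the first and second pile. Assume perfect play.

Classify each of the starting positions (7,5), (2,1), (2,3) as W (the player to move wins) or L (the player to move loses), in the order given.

Work bottom-up. With no move the player to move loses. Otherwise the position is W if at least one move leads to an L position for the opponent, and L if every move leads to a W.
No move ever increases a pile, so every position that can arise here has a ≤ 7 and b ≤ 5; it is enough to label the cells with 0 ≤ a ≤ 7 and 0 ≤ b ≤ 5.
Every move lowers a or b (never raises either), so fill the grid row by row in increasing a, and left to right within a row: each cell's successors are then already labelled.
      b=0  b=1  b=2  b=3  b=4  b=5
a=0:    L    L    W    W    W    L
a=1:    W    W    W    L    L    W
a=2:    L    L    W    W    W    W
a=3:    W    W    W    L    L    W
a=4:    L    L    W    W    W    W
a=5:    W    W    W    L    L    W
a=6:    L    L    W    W    W    W
a=7:    W    W    W    L    L    W
Cells with no legal move (terminal, hence L): (0,0), (0,1).
The remaining L cells, each justified by listing all of its moves:
(0,5): moves to (0,3)(W), (0,2)(W); every one is W ⇒ L
(1,3): moves to (0,3)(W), (1,1)(W), (1,0)(W), (0,2)(W); every one is W ⇒ L
(1,4): moves to (0,4)(W), (1,2)(W), (1,1)(W), (0,3)(W); every one is W ⇒ L
(2,0): the only move is to (1,0)(W), a W ⇒ L
(2,1): moves to (1,1)(W), (1,0)(W); every one is W ⇒ L
(3,3): moves to (2,3)(W), (3,1)(W), (3,0)(W), (2,2)(W); every one is W ⇒ L
(3,4): moves to (2,4)(W), (3,2)(W), (3,1)(W), (2,3)(W); every one is W ⇒ L
(4,0): the only move is to (3,0)(W), a W ⇒ L
(4,1): moves to (3,1)(W), (3,0)(W); every one is W ⇒ L
(5,3): moves to (4,3)(W), (5,1)(W), (5,0)(W), (4,2)(W); every one is W ⇒ L
(5,4): moves to (4,4)(W), (5,2)(W), (5,1)(W), (4,3)(W); every one is W ⇒ L
(6,0): the only move is to (5,0)(W), a W ⇒ L
(6,1): moves to (5,1)(W), (5,0)(W); every one is W ⇒ L
(7,3): moves to (6,3)(W), (7,1)(W), (7,0)(W), (6,2)(W); every one is W ⇒ L
(7,4): moves to (6,4)(W), (7,2)(W), (7,1)(W), (6,3)(W); every one is W ⇒ L
Every other cell has at least one move into one of the L cells above, so it is W.
(7,5): the move to (7,3) reaches an L cell, so W
(2,1): one of the L cells justified above, so L
(2,3): the move to (1,3) reaches an L cell, so W

(7,5): W, (2,1): L, (2,3): W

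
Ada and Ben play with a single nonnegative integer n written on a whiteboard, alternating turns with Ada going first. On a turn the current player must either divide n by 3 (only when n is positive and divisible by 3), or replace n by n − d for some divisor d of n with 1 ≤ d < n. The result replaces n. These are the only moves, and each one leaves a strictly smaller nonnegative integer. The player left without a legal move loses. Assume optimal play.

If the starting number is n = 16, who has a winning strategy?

Use the standard recursion: the mover loses at a terminal position; elsewhere, the mover wins exactly when some move hands the opponent an L position.
n=0: no move → L
n=1: no move → L
n=2: W (go to 1, an L position)
n=3: W (go to 1, an L position)
n=4: L (options 2(W), 3(W) are all W)
n=5: W (go to 4, an L position)
n=6: W (go to 4, an L position)
n=7: L (sole option 6(W) is W)
n=8: W (go to 4, an L position)
n=9: L (options 3(W), 6(W), 8(W) are all W)
n=10: W (go to 9, an L position)
n=11: L (sole option 10(W) is W)
n=12: W (go to 4, an L position)
n=13: L (sole option 12(W) is W)
n=14: W (go to 7, an L position)
n=15: L (options 5(W), 10(W), 12(W), 14(W) are all W)
n=16: W (go to 15, an L position)
The starting position 16 is W: Ada should move to 15, handing over an L position.

Ada wins.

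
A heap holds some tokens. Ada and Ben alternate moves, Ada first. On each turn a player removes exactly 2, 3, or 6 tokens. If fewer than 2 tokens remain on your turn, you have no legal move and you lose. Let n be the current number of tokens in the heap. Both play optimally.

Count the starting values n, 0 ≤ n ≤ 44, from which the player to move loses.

Positions with no move are L. A position that does have a move is losing for the player to move precisely when every available move leads to a winning position for the opponent. Fill in the labels:
n=0: no move → L
n=1: no move → L
n=2: reaches L-position 0 → W
n=3: reaches L-position 1 → W
n=4: reaches L-position 1 → W
n=5: only reaches 3(W), 2(W), all W → L
n=6: reaches L-position 0 → W
n=7: reaches L-position 5 → W
n=8: reaches L-position 5 → W
n=9: only reaches 7(W), 6(W), 3(W), all W → L
n=10: only reaches 8(W), 7(W), 4(W), all W → L
n=11: reaches L-position 9 → W
n=12: reaches L-position 10 → W
n=13: reaches L-position 10 → W
n=14: only reaches 12(W), 11(W), 8(W), all W → L
n=15: reaches L-position 9 → W
n=16: reaches L-position 14 → W
n=17: reaches L-position 14 → W
n=18: only reaches 16(W), 15(W), 12(W), all W → L
n=19: only reaches 17(W), 16(W), 13(W), all W → L
n=20: reaches L-position 18 → W
n=21: reaches L-position 19 → W
n=22: reaches L-position 19 → W
n=23: only reaches 21(W), 20(W), 17(W), all W → L
n=24: reaches L-position 18 → W
n=25: reaches L-position 23 → W
n=26: reaches L-position 23 → W
n=27: only reaches 25(W), 24(W), 21(W), all W → L
n=28: only reaches 26(W), 25(W), 22(W), all W → L
n=29: reaches L-position 27 → W
n=30: reaches L-position 28 → W
n=31: reaches L-position 28 → W
n=32: only reaches 30(W), 29(W), 26(W), all W → L
n=33: reaches L-position 27 → W
n=34: reaches L-position 32 → W
n=35: reaches L-position 32 → W
n=36: only reaches 34(W), 33(W), 30(W), all W → L
n=37: only reaches 35(W), 34(W), 31(W), all W → L
n=38: reaches L-position 36 → W
n=39: reaches L-position 37 → W
n=40: reaches L-position 37 → W
n=41: only reaches 39(W), 38(W), 35(W), all W → L
n=42: reaches L-position 36 → W
n=43: reaches L-position 41 → W
n=44: reaches L-position 41 → W
L entries with 0 ≤ n ≤ 44: n = 0, 1, 5, 9, 10, 14, 18, 19, 23, 27, 28, 32, 36, 37, 41; that makes 15.

15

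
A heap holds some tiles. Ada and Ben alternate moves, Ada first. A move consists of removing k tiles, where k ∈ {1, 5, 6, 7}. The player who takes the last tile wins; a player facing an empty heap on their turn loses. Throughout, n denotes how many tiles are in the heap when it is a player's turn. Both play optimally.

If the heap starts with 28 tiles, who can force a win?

Ben wins.

Classify positions by backward induction: terminal positions (no move available) are L. From any other position, the mover wins iff some move reaches an L.
n=0: no move → L
n=1: reaches L-position 0 → W
n=2: only reaches 1(W), which is W → L
n=3: reaches L-position 2 → W
n=4: only reaches 3(W), which is W → L
n=5: reaches L-position 4 → W
n=6: reaches L-position 0 → W
n=7: reaches L-position 2 → W
n=8: reaches L-position 2 → W
n=9: reaches L-position 4 → W
n=10: reaches L-position 4 → W
n=11: reaches L-position 4 → W
n=12: only reaches 11(W), 7(W), 6(W), 5(W), all W → L
n=13: reaches L-position 12 → W
n=14: only reaches 13(W), 9(W), 8(W), 7(W), all W → L
n=15: reaches L-position 14 → W
n=16: only reaches 15(W), 11(W), 10(W), 9(W), all W → L
n=17: reaches L-position 16 → W
n=18: reaches L-position 12 → W
n=19: reaches L-position 14 → W
n=20: reaches L-position 14 → W
n=21: reaches L-position 16 → W
n=22: reaches L-position 16 → W
n=23: reaches L-position 16 → W
n=24: only reaches 23(W), 19(W), 18(W), 17(W), all W → L
n=25: reaches L-position 24 → W
n=26: only reaches 25(W), 21(W), 20(W), 19(W), all W → L
n=27: reaches L-position 26 → W
n=28: only reaches 27(W), 23(W), 22(W), 21(W), all W → L
The starting position 28 is L: whatever Ada does, the opponent receives a W position.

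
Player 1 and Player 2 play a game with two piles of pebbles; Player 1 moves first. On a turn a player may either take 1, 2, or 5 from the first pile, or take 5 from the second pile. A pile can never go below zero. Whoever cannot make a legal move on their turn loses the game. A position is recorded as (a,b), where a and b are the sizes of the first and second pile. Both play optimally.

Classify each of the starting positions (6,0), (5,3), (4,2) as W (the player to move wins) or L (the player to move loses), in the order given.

(6,0): L, (5,3): W, (4,2): W

Work bottom-up. With no move the player to move loses. Otherwise the position is W if at least one move leads to an L position for the opponent, and L if every move leads to a W.
No move ever increases a pile, so every position that can arise here has a ≤ 6 and b ≤ 3; it is enough to label the cells with 0 ≤ a ≤ 6 and 0 ≤ b ≤ 3.
Every move lowers a or b (never raises either), so fill the grid row by row in increasing a, and left to right within a row: each cell's successors are then already labelled.
      b=0  b=1  b=2  b=3
a=0:    L    L    L    L
a=1:    W    W    W    W
a=2:    W    W    W    W
a=3:    L    L    L    L
a=4:    W    W    W    W
a=5:    W    W    W    W
a=6:    L    L    L    L
Cells with no legal move (terminal, hence L): (0,0), (0,1), (0,2), (0,3).
The remaining L cells, each justified by listing all of its moves:
(3,0): →(2,0)(W), (1,0)(W) — all W, so L
(3,1): →(2,1)(W), (1,1)(W) — all W, so L
(3,2): →(2,2)(W), (1,2)(W) — all W, so L
(3,3): →(2,3)(W), (1,3)(W) — all W, so L
(6,0): →(5,0)(W), (4,0)(W), (1,0)(W) — all W, so L
(6,1): →(5,1)(W), (4,1)(W), (1,1)(W) — all W, so L
(6,2): →(5,2)(W), (4,2)(W), (1,2)(W) — all W, so L
(6,3): →(5,3)(W), (4,3)(W), (1,3)(W) — all W, so L
Every other cell has at least one move into one of the L cells above, so it is W.
(6,0): one of the L cells justified above, so L
(5,3): the move to (3,3) reaches an L cell, so W
(4,2): the move to (3,2) reaches an L cell, so W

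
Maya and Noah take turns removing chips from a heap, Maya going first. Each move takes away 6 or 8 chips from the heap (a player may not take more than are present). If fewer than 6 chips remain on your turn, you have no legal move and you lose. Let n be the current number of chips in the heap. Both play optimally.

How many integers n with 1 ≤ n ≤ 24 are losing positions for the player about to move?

11

Build the W/L table. Terminal = L. A non-terminal position is W if it has a move to some L; otherwise it is L.
n=0: no move → L
n=1: no move → L
n=2: no move → L
n=3: no move → L
n=4: no move → L
n=5: no move → L
n=6: can move to 0, which is L ⇒ W
n=7: can move to 1, which is L ⇒ W
n=8: can move to 2, which is L ⇒ W
n=9: can move to 3, which is L ⇒ W
n=10: can move to 4, which is L ⇒ W
n=11: can move to 5, which is L ⇒ W
n=12: can move to 4, which is L ⇒ W
n=13: can move to 5, which is L ⇒ W
n=14: moves to 8(W), 6(W); every one is W ⇒ L
n=15: moves to 9(W), 7(W); every one is W ⇒ L
n=16: moves to 10(W), 8(W); every one is W ⇒ L
n=17: moves to 11(W), 9(W); every one is W ⇒ L
n=18: moves to 12(W), 10(W); every one is W ⇒ L
n=19: moves to 13(W), 11(W); every one is W ⇒ L
n=20: can move to 14, which is L ⇒ W
n=21: can move to 15, which is L ⇒ W
n=22: can move to 16, which is L ⇒ W
n=23: can move to 17, which is L ⇒ W
n=24: can move to 18, which is L ⇒ W
L entries with 1 ≤ n ≤ 24 (n=0 is outside the asked range and is not counted): n = 1, 2, 3, 4, 5, 14, 15, 16, 17, 18, 19; that makes 11.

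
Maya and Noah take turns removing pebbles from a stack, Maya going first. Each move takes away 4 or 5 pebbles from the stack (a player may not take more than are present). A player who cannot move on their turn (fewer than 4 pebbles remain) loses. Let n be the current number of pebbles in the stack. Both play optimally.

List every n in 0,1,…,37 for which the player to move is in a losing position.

Label each position W (a win for the player to move) or L (a loss). A position with no legal move is L; any other position is W exactly when some move reaches an L, and L when every move reaches a W.
n=0: no move → L
n=1: no move → L
n=2: no move → L
n=3: no move → L
n=4: reaches L-position 0 → W
n=5: reaches L-position 1 → W
n=6: reaches L-position 2 → W
n=7: reaches L-position 3 → W
n=8: reaches L-position 3 → W
n=9: only reaches 5(W), 4(W), all W → L
n=10: only reaches 6(W), 5(W), all W → L
n=11: only reaches 7(W), 6(W), all W → L
n=12: only reaches 8(W), 7(W), all W → L
n=13: reaches L-position 9 → W
n=14: reaches L-position 10 → W
n=15: reaches L-position 11 → W
n=16: reaches L-position 12 → W
n=17: reaches L-position 12 → W
n=18: only reaches 14(W), 13(W), all W → L
n=19: only reaches 15(W), 14(W), all W → L
n=20: only reaches 16(W), 15(W), all W → L
n=21: only reaches 17(W), 16(W), all W → L
n=22: reaches L-position 18 → W
n=23: reaches L-position 19 → W
n=24: reaches L-position 20 → W
n=25: reaches L-position 21 → W
n=26: reaches L-position 21 → W
n=27: only reaches 23(W), 22(W), all W → L
n=28: only reaches 24(W), 23(W), all W → L
n=29: only reaches 25(W), 24(W), all W → L
n=30: only reaches 26(W), 25(W), all W → L
n=31: reaches L-position 27 → W
n=32: reaches L-position 28 → W
n=33: reaches L-position 29 → W
n=34: reaches L-position 30 → W
n=35: reaches L-position 30 → W
n=36: only reaches 32(W), 31(W), all W → L
n=37: only reaches 33(W), 32(W), all W → L
Reading off the rows marked L gives the requested list; there are 18 such values of n.

0, 1, 2, 3, 9, 10, 11, 12, 18, 19, 20, 21, 27, 28, 29, 30, 36, 37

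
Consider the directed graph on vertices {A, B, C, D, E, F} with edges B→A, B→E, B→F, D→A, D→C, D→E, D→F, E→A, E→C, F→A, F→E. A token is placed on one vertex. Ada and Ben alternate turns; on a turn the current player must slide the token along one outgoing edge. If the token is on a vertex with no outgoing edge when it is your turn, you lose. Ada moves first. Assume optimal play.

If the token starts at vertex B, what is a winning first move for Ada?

Move to A.

Label each position W (a win for the player to move) or L (a loss). A position with no legal move is L; any other position is W exactly when some move reaches an L, and L when every move reaches a W.
Every edge goes from a vertex to one that appears earlier in the order A, C, E, F, B, D, so processing vertices in that order labels each vertex after all of its successors.
A: no outgoing edge → L
C: no outgoing edge → L
E: reaches L-position C → W
F: reaches L-position A → W
B: reaches L-position A → W
D: reaches L-position C → W
From B, the L positions reachable in one move are: A.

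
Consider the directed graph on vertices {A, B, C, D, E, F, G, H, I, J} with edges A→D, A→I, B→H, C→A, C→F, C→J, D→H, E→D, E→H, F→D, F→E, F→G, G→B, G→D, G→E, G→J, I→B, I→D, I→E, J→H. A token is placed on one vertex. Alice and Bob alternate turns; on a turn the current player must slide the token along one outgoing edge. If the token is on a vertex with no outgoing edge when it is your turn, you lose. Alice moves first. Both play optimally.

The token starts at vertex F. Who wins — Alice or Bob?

Use the standard recursion: the mover loses at a terminal position; elsewhere, the mover wins exactly when some move hands the opponent an L position.
Every edge goes from a vertex to one that appears earlier in the order H, D, E, J, B, G, F, I, A, C, so processing vertices in that order labels each vertex after all of its successors.
H: no outgoing edge → L
D: →H(L), so W
E: →H(L), so W
J: →H(L), so W
B: →H(L), so W
G: →B(W), J(W), E(W), D(W) — all W, so L
F: →G(L), so W
I: →B(W), E(W), D(W) — all W, so L
A: →I(L), so W
C: →A(W), F(W), J(W) — all W, so L
From F Alice can move to G, reaching an L position.

Alice wins.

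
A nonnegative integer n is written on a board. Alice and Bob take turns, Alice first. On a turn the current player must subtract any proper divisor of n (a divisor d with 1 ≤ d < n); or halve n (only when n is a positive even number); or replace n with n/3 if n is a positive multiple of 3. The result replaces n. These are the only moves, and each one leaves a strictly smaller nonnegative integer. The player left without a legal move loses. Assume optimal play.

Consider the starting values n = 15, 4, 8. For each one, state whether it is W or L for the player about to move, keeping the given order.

Build the W/L table. Terminal = L. A non-terminal position is W if it has a move to some L; otherwise it is L.
n=0: no move → L
n=1: no move → L
n=2: →1(L), so W
n=3: →1(L), so W
n=4: →2(W), 3(W) — all W, so L
n=5: →4(L), so W
n=6: →4(L), so W
n=7: →6(W) only, which is W, so L
n=8: →4(L), so W
n=9: →3(W), 6(W), 8(W) — all W, so L
n=10: →9(L), so W
n=11: →10(W) only, which is W, so L
n=12: →4(L), so W
n=13: →12(W) only, which is W, so L
n=14: →7(L), so W
n=15: →5(W), 10(W), 12(W), 14(W) — all W, so L

15: L, 4: L, 8: W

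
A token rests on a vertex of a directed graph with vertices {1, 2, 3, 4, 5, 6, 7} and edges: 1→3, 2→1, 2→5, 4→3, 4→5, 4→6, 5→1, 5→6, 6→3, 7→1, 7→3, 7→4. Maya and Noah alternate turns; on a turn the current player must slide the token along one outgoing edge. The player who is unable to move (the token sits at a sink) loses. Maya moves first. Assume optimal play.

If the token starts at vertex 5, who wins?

Label each position W (a win for the player to move) or L (a loss). A position with no legal move is L; any other position is W exactly when some move reaches an L, and L when every move reaches a W.
Every edge goes from a vertex to one that appears earlier in the order 3, 6, 1, 5, 4, 7, 2, so processing vertices in that order labels each vertex after all of its successors.
3: no outgoing edge → L
6: →3(L), so W
1: →3(L), so W
5: →1(W), 6(W) — all W, so L
4: →5(L), so W
7: →3(L), so W
2: →5(L), so W
Every move from 5 reaches a W position, so the mover loses.

Noah wins.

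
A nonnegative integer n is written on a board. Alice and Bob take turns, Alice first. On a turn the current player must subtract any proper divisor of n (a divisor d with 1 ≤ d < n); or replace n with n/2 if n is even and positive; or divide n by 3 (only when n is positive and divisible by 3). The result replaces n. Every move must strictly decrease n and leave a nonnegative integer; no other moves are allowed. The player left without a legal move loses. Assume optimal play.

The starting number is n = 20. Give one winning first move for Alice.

Use the standard recursion: the mover loses at a terminal position; elsewhere, the mover wins exactly when some move hands the opponent an L position.
n=0: no move → L
n=1: no move → L
n=2: can move to 1, which is L ⇒ W
n=3: can move to 1, which is L ⇒ W
n=4: moves to 2(W), 3(W); every one is W ⇒ L
n=5: can move to 4, which is L ⇒ W
n=6: can move to 4, which is L ⇒ W
n=7: the only move is to 6(W), a W ⇒ L
n=8: can move to 4, which is L ⇒ W
n=9: moves to 3(W), 6(W), 8(W); every one is W ⇒ L
n=10: can move to 9, which is L ⇒ W
n=11: the only move is to 10(W), a W ⇒ L
n=12: can move to 4, which is L ⇒ W
n=13: the only move is to 12(W), a W ⇒ L
n=14: can move to 7, which is L ⇒ W
n=15: moves to 5(W), 10(W), 12(W), 14(W); every one is W ⇒ L
n=16: can move to 15, which is L ⇒ W
n=17: the only move is to 16(W), a W ⇒ L
n=18: can move to 9, which is L ⇒ W
n=19: the only move is to 18(W), a W ⇒ L
n=20: can move to 15, which is L ⇒ W
From 20, the L positions reachable in one move are: 15, 19. Any move reaching one of these is winning.

Move to 15.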